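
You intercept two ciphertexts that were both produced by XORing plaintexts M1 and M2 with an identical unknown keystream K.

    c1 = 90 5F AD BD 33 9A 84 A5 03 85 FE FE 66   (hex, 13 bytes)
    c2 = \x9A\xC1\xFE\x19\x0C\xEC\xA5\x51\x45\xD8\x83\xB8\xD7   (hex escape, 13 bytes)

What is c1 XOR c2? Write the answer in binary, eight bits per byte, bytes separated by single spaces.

00001010 10011110 01010011 10100100 00111111 01110110 00100001 11110100 01000110 01011101 01111101 01000110 10110001

c1 ⊕ c2 = (M1 ⊕ K) ⊕ (M2 ⊕ K) = M1 ⊕ M2 — the shared key cancels under XOR.
90 ^ 9a = 0a
5f ^ c1 = 9e
ad ^ fe = 53
bd ^ 19 = a4
33 ^ 0c = 3f
9a ^ ec = 76
84 ^ a5 = 21
a5 ^ 51 = f4
03 ^ 45 = 46
85 ^ d8 = 5d
fe ^ 83 = 7d
fe ^ b8 = 46
66 ^ d7 = b1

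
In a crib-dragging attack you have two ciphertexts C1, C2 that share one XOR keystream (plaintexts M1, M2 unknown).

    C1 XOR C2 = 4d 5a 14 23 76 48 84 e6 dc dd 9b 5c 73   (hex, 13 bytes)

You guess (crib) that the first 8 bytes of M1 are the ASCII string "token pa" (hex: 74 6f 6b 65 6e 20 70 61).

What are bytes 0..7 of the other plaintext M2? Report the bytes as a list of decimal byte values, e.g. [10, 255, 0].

Since C1 ⊕ C2 = M1 ⊕ M2, XORing with the guessed M1 bytes yields the corresponding M2 bytes: M2 = (C1 ⊕ C2) ⊕ M1.
4d ⊕ 74 = 39
5a ⊕ 6f = 35
14 ⊕ 6b = 7f
23 ⊕ 65 = 46
76 ⊕ 6e = 18
48 ⊕ 20 = 68
84 ⊕ 70 = f4
e6 ⊕ 61 = 87

[57, 53, 127, 70, 24, 104, 244, 135]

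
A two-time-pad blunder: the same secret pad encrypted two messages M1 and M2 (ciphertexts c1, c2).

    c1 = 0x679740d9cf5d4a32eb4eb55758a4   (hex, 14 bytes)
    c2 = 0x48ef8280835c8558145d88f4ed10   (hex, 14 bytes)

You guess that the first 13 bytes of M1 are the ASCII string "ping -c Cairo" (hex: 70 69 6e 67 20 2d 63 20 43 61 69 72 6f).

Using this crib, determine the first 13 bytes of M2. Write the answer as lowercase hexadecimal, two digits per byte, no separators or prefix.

First, c1 ⊕ c2 = (M1 ⊕ K) ⊕ (M2 ⊕ K) = M1 ⊕ M2, so the key drops out. Then M2 = (M1 ⊕ M2) ⊕ M1 over the first 13 bytes.
byte 0: (67 xor 48) xor 70 = 2f xor 70 = 5f
byte 1: (97 xor ef) xor 69 = 78 xor 69 = 11
byte 2: (40 xor 82) xor 6e = c2 xor 6e = ac
byte 3: (d9 xor 80) xor 67 = 59 xor 67 = 3e
byte 4: (cf xor 83) xor 20 = 4c xor 20 = 6c
byte 5: (5d xor 5c) xor 2d = 01 xor 2d = 2c
byte 6: (4a xor 85) xor 63 = cf xor 63 = ac
byte 7: (32 xor 58) xor 20 = 6a xor 20 = 4a
byte 8: (eb xor 14) xor 43 = ff xor 43 = bc
byte 9: (4e xor 5d) xor 61 = 13 xor 61 = 72
byte 10: (b5 xor 88) xor 69 = 3d xor 69 = 54
byte 11: (57 xor f4) xor 72 = a3 xor 72 = d1
byte 12: (58 xor ed) xor 6f = b5 xor 6f = da

5f11ac3e6c2cac4abc7254d1da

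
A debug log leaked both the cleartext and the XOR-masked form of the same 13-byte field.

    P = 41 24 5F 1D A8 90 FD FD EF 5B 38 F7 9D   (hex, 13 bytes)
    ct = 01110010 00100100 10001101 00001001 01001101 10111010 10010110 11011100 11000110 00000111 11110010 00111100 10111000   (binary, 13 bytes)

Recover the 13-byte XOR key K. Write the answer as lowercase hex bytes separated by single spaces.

Since ct = P ⊕ K, XORing both sides with P gives K = P ⊕ ct.
byte 0: 01000001 xor 01110010 = 00110011
byte 1: 00100100 xor 00100100 = 00000000
byte 2: 01011111 xor 10001101 = 11010010
byte 3: 00011101 xor 00001001 = 00010100
byte 4: 10101000 xor 01001101 = 11100101
byte 5: 10010000 xor 10111010 = 00101010
byte 6: 11111101 xor 10010110 = 01101011
byte 7: 11111101 xor 11011100 = 00100001
byte 8: 11101111 xor 11000110 = 00101001
byte 9: 01011011 xor 00000111 = 01011100
byte 10: 00111000 xor 11110010 = 11001010
byte 11: 11110111 xor 00111100 = 11001011
byte 12: 10011101 xor 10111000 = 00100101

33 00 d2 14 e5 2a 6b 21 29 5c ca cb 25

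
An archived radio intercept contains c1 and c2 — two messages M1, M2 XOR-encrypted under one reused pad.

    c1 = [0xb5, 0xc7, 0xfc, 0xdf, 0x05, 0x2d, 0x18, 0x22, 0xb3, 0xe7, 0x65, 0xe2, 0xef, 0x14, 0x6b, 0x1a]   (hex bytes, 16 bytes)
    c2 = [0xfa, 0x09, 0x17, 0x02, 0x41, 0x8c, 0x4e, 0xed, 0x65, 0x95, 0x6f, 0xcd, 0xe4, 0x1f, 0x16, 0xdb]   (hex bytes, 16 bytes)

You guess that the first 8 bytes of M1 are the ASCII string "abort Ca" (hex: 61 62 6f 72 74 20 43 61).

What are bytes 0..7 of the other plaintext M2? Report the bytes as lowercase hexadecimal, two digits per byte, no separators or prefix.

First, c1 ⊕ c2 = (M1 ⊕ K) ⊕ (M2 ⊕ K) = M1 ⊕ M2, so the key drops out. Then M2 = (M1 ⊕ M2) ⊕ M1 over the first 8 bytes.
byte 0: (b5 ⊕ fa) ⊕ 61 = 4f ⊕ 61 = 2e
byte 1: (c7 ⊕ 09) ⊕ 62 = ce ⊕ 62 = ac
byte 2: (fc ⊕ 17) ⊕ 6f = eb ⊕ 6f = 84
byte 3: (df ⊕ 02) ⊕ 72 = dd ⊕ 72 = af
byte 4: (05 ⊕ 41) ⊕ 74 = 44 ⊕ 74 = 30
byte 5: (2d ⊕ 8c) ⊕ 20 = a1 ⊕ 20 = 81
byte 6: (18 ⊕ 4e) ⊕ 43 = 56 ⊕ 43 = 15
byte 7: (22 ⊕ ed) ⊕ 61 = cf ⊕ 61 = ae

2eac84af308115ae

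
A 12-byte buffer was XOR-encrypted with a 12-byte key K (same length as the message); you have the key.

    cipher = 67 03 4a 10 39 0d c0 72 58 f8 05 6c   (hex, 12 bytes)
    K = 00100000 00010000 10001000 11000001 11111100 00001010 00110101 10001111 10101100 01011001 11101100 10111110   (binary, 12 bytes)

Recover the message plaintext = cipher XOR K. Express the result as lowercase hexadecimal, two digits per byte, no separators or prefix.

01100111 ⊕ 00100000 = 01000111
00000011 ⊕ 00010000 = 00010011
01001010 ⊕ 10001000 = 11000010
00010000 ⊕ 11000001 = 11010001
00111001 ⊕ 11111100 = 11000101
00001101 ⊕ 00001010 = 00000111
11000000 ⊕ 00110101 = 11110101
01110010 ⊕ 10001111 = 11111101
01011000 ⊕ 10101100 = 11110100
11111000 ⊕ 01011001 = 10100001
00000101 ⊕ 11101100 = 11101001
01101100 ⊕ 10111110 = 11010010

4713c2d1c507f5fdf4a1e9d2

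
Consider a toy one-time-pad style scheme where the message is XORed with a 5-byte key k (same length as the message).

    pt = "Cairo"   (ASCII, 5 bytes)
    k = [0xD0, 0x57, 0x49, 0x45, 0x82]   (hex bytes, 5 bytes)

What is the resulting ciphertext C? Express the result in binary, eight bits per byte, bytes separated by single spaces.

43 xor d0 = 93
61 xor 57 = 36
69 xor 49 = 20
72 xor 45 = 37
6f xor 82 = ed

10010011 00110110 00100000 00110111 11101101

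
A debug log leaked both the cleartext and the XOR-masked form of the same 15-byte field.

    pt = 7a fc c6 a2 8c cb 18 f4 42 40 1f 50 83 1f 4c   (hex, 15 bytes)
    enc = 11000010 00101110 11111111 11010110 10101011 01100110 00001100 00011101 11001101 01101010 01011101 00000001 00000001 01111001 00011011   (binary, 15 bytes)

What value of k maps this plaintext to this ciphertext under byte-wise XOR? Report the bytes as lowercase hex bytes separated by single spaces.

Since enc = pt ⊕ k, XORing both sides with pt gives k = pt ⊕ enc.
7a XOR c2 = b8
fc XOR 2e = d2
c6 XOR ff = 39
a2 XOR d6 = 74
8c XOR ab = 27
cb XOR 66 = ad
18 XOR 0c = 14
f4 XOR 1d = e9
42 XOR cd = 8f
40 XOR 6a = 2a
1f XOR 5d = 42
50 XOR 01 = 51
83 XOR 01 = 82
1f XOR 79 = 66
4c XOR 1b = 57

b8 d2 39 74 27 ad 14 e9 8f 2a 42 51 82 66 57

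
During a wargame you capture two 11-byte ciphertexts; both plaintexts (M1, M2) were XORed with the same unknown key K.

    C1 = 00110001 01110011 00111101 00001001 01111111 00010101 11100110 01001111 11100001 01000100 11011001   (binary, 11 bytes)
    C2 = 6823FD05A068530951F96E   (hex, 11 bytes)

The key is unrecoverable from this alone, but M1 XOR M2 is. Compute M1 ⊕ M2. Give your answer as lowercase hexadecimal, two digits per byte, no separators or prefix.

C1 ⊕ C2 = (M1 ⊕ K) ⊕ (M2 ⊕ K) = M1 ⊕ M2 — the shared key cancels under XOR.
31 ⊕ 68 = 59
73 ⊕ 23 = 50
3d ⊕ fd = c0
09 ⊕ 05 = 0c
7f ⊕ a0 = df
15 ⊕ 68 = 7d
e6 ⊕ 53 = b5
4f ⊕ 09 = 46
e1 ⊕ 51 = b0
44 ⊕ f9 = bd
d9 ⊕ 6e = b7

5950c00cdf7db546b0bdb7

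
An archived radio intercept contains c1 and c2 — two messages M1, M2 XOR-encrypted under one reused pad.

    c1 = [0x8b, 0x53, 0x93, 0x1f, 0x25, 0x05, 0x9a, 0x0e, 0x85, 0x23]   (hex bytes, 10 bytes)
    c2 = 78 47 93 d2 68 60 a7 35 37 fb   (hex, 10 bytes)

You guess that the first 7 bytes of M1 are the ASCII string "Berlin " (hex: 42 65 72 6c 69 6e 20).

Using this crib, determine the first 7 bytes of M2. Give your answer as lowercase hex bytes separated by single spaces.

First, c1 ⊕ c2 = (M1 ⊕ K) ⊕ (M2 ⊕ K) = M1 ⊕ M2, so the key drops out. Then M2 = (M1 ⊕ M2) ⊕ M1 over the first 7 bytes.
byte 0: (8b xor 78) xor 42 = f3 xor 42 = b1
byte 1: (53 xor 47) xor 65 = 14 xor 65 = 71
byte 2: (93 xor 93) xor 72 = 00 xor 72 = 72
byte 3: (1f xor d2) xor 6c = cd xor 6c = a1
byte 4: (25 xor 68) xor 69 = 4d xor 69 = 24
byte 5: (05 xor 60) xor 6e = 65 xor 6e = 0b
byte 6: (9a xor a7) xor 20 = 3d xor 20 = 1d

b1 71 72 a1 24 0b 1d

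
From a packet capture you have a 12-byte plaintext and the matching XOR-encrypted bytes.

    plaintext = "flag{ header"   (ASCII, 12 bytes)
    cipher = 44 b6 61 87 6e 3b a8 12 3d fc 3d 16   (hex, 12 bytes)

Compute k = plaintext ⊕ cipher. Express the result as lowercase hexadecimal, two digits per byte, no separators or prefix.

22da00e0151bc0775c985864

Since cipher = plaintext ⊕ k, XORing both sides with plaintext gives k = plaintext ⊕ cipher.
66 ^ 44 = 22
6c ^ b6 = da
61 ^ 61 = 00
67 ^ 87 = e0
7b ^ 6e = 15
20 ^ 3b = 1b
68 ^ a8 = c0
65 ^ 12 = 77
61 ^ 3d = 5c
64 ^ fc = 98
65 ^ 3d = 58
72 ^ 16 = 64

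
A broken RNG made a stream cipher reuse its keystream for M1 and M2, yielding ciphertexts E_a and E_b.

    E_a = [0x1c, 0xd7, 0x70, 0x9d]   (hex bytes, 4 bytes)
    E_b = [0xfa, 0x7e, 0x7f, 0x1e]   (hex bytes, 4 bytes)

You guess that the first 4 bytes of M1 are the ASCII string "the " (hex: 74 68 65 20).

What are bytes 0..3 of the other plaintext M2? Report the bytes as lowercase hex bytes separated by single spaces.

92 c1 6a a3

First, E_a ⊕ E_b = (M1 ⊕ K) ⊕ (M2 ⊕ K) = M1 ⊕ M2, so the key drops out. Then M2 = (M1 ⊕ M2) ⊕ M1 over the first 4 bytes.
byte 0: (1c ⊕ fa) ⊕ 74 = e6 ⊕ 74 = 92
byte 1: (d7 ⊕ 7e) ⊕ 68 = a9 ⊕ 68 = c1
byte 2: (70 ⊕ 7f) ⊕ 65 = 0f ⊕ 65 = 6a
byte 3: (9d ⊕ 1e) ⊕ 20 = 83 ⊕ 20 = a3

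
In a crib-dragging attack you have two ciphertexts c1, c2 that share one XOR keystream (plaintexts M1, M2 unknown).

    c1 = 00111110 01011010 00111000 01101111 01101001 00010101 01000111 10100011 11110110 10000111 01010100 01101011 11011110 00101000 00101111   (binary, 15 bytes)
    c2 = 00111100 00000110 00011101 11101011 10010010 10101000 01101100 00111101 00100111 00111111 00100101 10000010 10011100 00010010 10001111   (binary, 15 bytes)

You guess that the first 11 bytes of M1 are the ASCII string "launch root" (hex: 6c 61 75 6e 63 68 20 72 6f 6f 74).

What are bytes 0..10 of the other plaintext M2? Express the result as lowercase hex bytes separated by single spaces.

6e 3d 50 ea 98 d5 0b ec be d7 05

First, c1 ⊕ c2 = (M1 ⊕ K) ⊕ (M2 ⊕ K) = M1 ⊕ M2, so the key drops out. Then M2 = (M1 ⊕ M2) ⊕ M1 over the first 11 bytes.
byte 0: (3e xor 3c) xor 6c = 02 xor 6c = 6e
byte 1: (5a xor 06) xor 61 = 5c xor 61 = 3d
byte 2: (38 xor 1d) xor 75 = 25 xor 75 = 50
byte 3: (6f xor eb) xor 6e = 84 xor 6e = ea
byte 4: (69 xor 92) xor 63 = fb xor 63 = 98
byte 5: (15 xor a8) xor 68 = bd xor 68 = d5
byte 6: (47 xor 6c) xor 20 = 2b xor 20 = 0b
byte 7: (a3 xor 3d) xor 72 = 9e xor 72 = ec
byte 8: (f6 xor 27) xor 6f = d1 xor 6f = be
byte 9: (87 xor 3f) xor 6f = b8 xor 6f = d7
byte 10: (54 xor 25) xor 74 = 71 xor 74 = 05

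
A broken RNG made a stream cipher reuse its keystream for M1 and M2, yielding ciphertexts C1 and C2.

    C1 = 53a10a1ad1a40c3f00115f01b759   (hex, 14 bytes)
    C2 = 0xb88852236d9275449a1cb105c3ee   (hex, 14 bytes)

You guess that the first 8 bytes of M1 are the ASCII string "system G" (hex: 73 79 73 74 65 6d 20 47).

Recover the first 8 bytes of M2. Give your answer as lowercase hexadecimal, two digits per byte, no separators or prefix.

98502b4dd95b593c

First, C1 ⊕ C2 = (M1 ⊕ K) ⊕ (M2 ⊕ K) = M1 ⊕ M2, so the key drops out. Then M2 = (M1 ⊕ M2) ⊕ M1 over the first 8 bytes.
byte 0: (53 XOR b8) XOR 73 = eb XOR 73 = 98
byte 1: (a1 XOR 88) XOR 79 = 29 XOR 79 = 50
byte 2: (0a XOR 52) XOR 73 = 58 XOR 73 = 2b
byte 3: (1a XOR 23) XOR 74 = 39 XOR 74 = 4d
byte 4: (d1 XOR 6d) XOR 65 = bc XOR 65 = d9
byte 5: (a4 XOR 92) XOR 6d = 36 XOR 6d = 5b
byte 6: (0c XOR 75) XOR 20 = 79 XOR 20 = 59
byte 7: (3f XOR 44) XOR 47 = 7b XOR 47 = 3c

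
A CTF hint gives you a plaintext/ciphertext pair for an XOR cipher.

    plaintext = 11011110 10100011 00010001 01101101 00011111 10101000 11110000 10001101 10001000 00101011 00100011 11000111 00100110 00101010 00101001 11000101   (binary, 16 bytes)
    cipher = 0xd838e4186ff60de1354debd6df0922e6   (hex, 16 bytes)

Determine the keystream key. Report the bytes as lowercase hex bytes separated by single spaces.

Since cipher = plaintext ⊕ key, XORing both sides with plaintext gives key = plaintext ⊕ cipher.
byte 0: 222 ⊕ 216 =   6
byte 1: 163 ⊕  56 = 155
byte 2:  17 ⊕ 228 = 245
byte 3: 109 ⊕  24 = 117
byte 4:  31 ⊕ 111 = 112
byte 5: 168 ⊕ 246 =  94
byte 6: 240 ⊕  13 = 253
byte 7: 141 ⊕ 225 = 108
byte 8: 136 ⊕  53 = 189
byte 9:  43 ⊕  77 = 102
byte 10:  35 ⊕ 235 = 200
byte 11: 199 ⊕ 214 =  17
byte 12:  38 ⊕ 223 = 249
byte 13:  42 ⊕   9 =  35
byte 14:  41 ⊕  34 =  11
byte 15: 197 ⊕ 230 =  35

06 9b f5 75 70 5e fd 6c bd 66 c8 11 f9 23 0b 23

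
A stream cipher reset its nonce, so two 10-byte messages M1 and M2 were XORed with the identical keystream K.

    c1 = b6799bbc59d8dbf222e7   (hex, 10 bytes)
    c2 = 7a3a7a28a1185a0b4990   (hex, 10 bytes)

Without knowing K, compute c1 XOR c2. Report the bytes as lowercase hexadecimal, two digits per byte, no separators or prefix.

cc43e194f8c081f96b77

c1 ⊕ c2 = (M1 ⊕ K) ⊕ (M2 ⊕ K) = M1 ⊕ M2 — the shared key cancels under XOR.
byte 0: b6 ^ 7a = cc
byte 1: 79 ^ 3a = 43
byte 2: 9b ^ 7a = e1
byte 3: bc ^ 28 = 94
byte 4: 59 ^ a1 = f8
byte 5: d8 ^ 18 = c0
byte 6: db ^ 5a = 81
byte 7: f2 ^ 0b = f9
byte 8: 22 ^ 49 = 6b
byte 9: e7 ^ 90 = 77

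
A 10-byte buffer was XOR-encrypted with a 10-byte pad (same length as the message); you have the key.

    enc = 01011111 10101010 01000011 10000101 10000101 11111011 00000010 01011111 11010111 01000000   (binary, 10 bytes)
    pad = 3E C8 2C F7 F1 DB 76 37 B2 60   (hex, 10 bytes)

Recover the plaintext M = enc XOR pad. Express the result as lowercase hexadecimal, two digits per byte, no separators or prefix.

byte 0:  95 ⊕  62 =  97
byte 1: 170 ⊕ 200 =  98
byte 2:  67 ⊕  44 = 111
byte 3: 133 ⊕ 247 = 114
byte 4: 133 ⊕ 241 = 116
byte 5: 251 ⊕ 219 =  32
byte 6:   2 ⊕ 118 = 116
byte 7:  95 ⊕  55 = 104
byte 8: 215 ⊕ 178 = 101
byte 9:  64 ⊕  96 =  32

61626f72742074686520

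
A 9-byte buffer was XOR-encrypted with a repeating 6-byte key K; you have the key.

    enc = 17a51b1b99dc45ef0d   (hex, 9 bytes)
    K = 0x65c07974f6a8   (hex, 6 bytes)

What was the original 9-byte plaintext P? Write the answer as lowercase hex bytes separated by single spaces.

The 6-byte key repeats, so the effective keystream is 65 c0 79 74 f6 a8 65 c0 79.
byte 0: 17 xor 65 = 72
byte 1: a5 xor c0 = 65
byte 2: 1b xor 79 = 62
byte 3: 1b xor 74 = 6f
byte 4: 99 xor f6 = 6f
byte 5: dc xor a8 = 74
byte 6: 45 xor 65 = 20
byte 7: ef xor c0 = 2f
byte 8: 0d xor 79 = 74

72 65 62 6f 6f 74 20 2f 74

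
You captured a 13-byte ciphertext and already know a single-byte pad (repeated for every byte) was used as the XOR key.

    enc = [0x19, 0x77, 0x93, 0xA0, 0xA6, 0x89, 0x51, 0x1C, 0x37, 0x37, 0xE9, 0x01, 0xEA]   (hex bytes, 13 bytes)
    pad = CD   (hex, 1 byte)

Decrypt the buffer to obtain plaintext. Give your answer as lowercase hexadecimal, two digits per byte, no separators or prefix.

The 1-byte key repeats, so the effective keystream is cd cd cd cd cd cd cd cd cd cd cd cd cd.
byte 0: 00011001 XOR 11001101 = 11010100
byte 1: 01110111 XOR 11001101 = 10111010
byte 2: 10010011 XOR 11001101 = 01011110
byte 3: 10100000 XOR 11001101 = 01101101
byte 4: 10100110 XOR 11001101 = 01101011
byte 5: 10001001 XOR 11001101 = 01000100
byte 6: 01010001 XOR 11001101 = 10011100
byte 7: 00011100 XOR 11001101 = 11010001
byte 8: 00110111 XOR 11001101 = 11111010
byte 9: 00110111 XOR 11001101 = 11111010
byte 10: 11101001 XOR 11001101 = 00100100
byte 11: 00000001 XOR 11001101 = 11001100
byte 12: 11101010 XOR 11001101 = 00100111

d4ba5e6d6b449cd1fafa24cc27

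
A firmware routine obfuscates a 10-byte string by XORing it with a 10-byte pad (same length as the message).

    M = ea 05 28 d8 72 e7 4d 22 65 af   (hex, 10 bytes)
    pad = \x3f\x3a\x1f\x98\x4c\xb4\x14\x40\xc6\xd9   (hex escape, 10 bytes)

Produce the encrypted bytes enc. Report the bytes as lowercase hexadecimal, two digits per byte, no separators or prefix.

d53f37403e535962a376

11101010 XOR 00111111 = 11010101
00000101 XOR 00111010 = 00111111
00101000 XOR 00011111 = 00110111
11011000 XOR 10011000 = 01000000
01110010 XOR 01001100 = 00111110
11100111 XOR 10110100 = 01010011
01001101 XOR 00010100 = 01011001
00100010 XOR 01000000 = 01100010
01100101 XOR 11000110 = 10100011
10101111 XOR 11011001 = 01110110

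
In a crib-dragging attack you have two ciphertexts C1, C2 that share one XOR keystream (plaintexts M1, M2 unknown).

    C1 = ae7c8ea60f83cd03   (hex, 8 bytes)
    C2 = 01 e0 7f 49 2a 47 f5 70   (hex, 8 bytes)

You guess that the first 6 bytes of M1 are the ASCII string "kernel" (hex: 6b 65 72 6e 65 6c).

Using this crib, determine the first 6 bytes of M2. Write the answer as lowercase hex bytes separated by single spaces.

c4 f9 83 81 40 a8

First, C1 ⊕ C2 = (M1 ⊕ K) ⊕ (M2 ⊕ K) = M1 ⊕ M2, so the key drops out. Then M2 = (M1 ⊕ M2) ⊕ M1 over the first 6 bytes.
byte 0: (ae XOR 01) XOR 6b = af XOR 6b = c4
byte 1: (7c XOR e0) XOR 65 = 9c XOR 65 = f9
byte 2: (8e XOR 7f) XOR 72 = f1 XOR 72 = 83
byte 3: (a6 XOR 49) XOR 6e = ef XOR 6e = 81
byte 4: (0f XOR 2a) XOR 65 = 25 XOR 65 = 40
byte 5: (83 XOR 47) XOR 6c = c4 XOR 6c = a8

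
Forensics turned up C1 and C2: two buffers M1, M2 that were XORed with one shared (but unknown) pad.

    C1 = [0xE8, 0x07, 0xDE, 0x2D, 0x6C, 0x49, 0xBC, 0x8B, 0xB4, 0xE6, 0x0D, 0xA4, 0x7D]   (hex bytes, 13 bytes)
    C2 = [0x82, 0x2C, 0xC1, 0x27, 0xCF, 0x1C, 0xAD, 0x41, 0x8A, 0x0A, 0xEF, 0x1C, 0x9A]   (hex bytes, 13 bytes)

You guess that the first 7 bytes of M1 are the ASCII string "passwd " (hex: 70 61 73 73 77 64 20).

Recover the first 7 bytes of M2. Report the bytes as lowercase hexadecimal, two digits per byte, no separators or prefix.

1a4a6c79d43131

First, C1 ⊕ C2 = (M1 ⊕ K) ⊕ (M2 ⊕ K) = M1 ⊕ M2, so the key drops out. Then M2 = (M1 ⊕ M2) ⊕ M1 over the first 7 bytes.
byte 0: (e8 ^ 82) ^ 70 = 6a ^ 70 = 1a
byte 1: (07 ^ 2c) ^ 61 = 2b ^ 61 = 4a
byte 2: (de ^ c1) ^ 73 = 1f ^ 73 = 6c
byte 3: (2d ^ 27) ^ 73 = 0a ^ 73 = 79
byte 4: (6c ^ cf) ^ 77 = a3 ^ 77 = d4
byte 5: (49 ^ 1c) ^ 64 = 55 ^ 64 = 31
byte 6: (bc ^ ad) ^ 20 = 11 ^ 20 = 31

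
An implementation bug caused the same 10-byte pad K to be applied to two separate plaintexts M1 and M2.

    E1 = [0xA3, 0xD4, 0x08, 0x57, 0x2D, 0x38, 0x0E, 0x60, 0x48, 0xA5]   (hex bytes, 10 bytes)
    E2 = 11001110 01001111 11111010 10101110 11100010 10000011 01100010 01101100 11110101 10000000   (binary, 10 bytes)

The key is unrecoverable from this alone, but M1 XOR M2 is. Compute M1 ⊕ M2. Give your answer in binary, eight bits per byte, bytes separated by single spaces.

E1 ⊕ E2 = (M1 ⊕ K) ⊕ (M2 ⊕ K) = M1 ⊕ M2 — the shared key cancels under XOR.
byte 0: a3 XOR ce = 6d
byte 1: d4 XOR 4f = 9b
byte 2: 08 XOR fa = f2
byte 3: 57 XOR ae = f9
byte 4: 2d XOR e2 = cf
byte 5: 38 XOR 83 = bb
byte 6: 0e XOR 62 = 6c
byte 7: 60 XOR 6c = 0c
byte 8: 48 XOR f5 = bd
byte 9: a5 XOR 80 = 25

01101101 10011011 11110010 11111001 11001111 10111011 01101100 00001100 10111101 00100101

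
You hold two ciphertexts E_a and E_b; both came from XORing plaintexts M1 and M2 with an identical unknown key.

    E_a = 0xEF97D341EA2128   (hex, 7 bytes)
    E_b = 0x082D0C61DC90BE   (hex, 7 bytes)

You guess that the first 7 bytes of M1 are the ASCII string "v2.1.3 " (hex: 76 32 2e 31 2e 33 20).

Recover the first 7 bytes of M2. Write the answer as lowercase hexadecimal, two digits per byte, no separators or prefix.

First, E_a ⊕ E_b = (M1 ⊕ K) ⊕ (M2 ⊕ K) = M1 ⊕ M2, so the key drops out. Then M2 = (M1 ⊕ M2) ⊕ M1 over the first 7 bytes.
byte 0: (ef XOR 08) XOR 76 = e7 XOR 76 = 91
byte 1: (97 XOR 2d) XOR 32 = ba XOR 32 = 88
byte 2: (d3 XOR 0c) XOR 2e = df XOR 2e = f1
byte 3: (41 XOR 61) XOR 31 = 20 XOR 31 = 11
byte 4: (ea XOR dc) XOR 2e = 36 XOR 2e = 18
byte 5: (21 XOR 90) XOR 33 = b1 XOR 33 = 82
byte 6: (28 XOR be) XOR 20 = 96 XOR 20 = b6

9188f1111882b6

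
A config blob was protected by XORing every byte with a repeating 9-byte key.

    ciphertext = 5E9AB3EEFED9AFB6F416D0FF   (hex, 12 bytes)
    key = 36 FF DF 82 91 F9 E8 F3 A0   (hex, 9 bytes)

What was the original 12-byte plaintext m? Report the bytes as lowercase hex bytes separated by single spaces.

The 9-byte key repeats, so the effective keystream is 36 ff df 82 91 f9 e8 f3 a0 36 ff df.
byte 0: 5e XOR 36 = 68
byte 1: 9a XOR ff = 65
byte 2: b3 XOR df = 6c
byte 3: ee XOR 82 = 6c
byte 4: fe XOR 91 = 6f
byte 5: d9 XOR f9 = 20
byte 6: af XOR e8 = 47
byte 7: b6 XOR f3 = 45
byte 8: f4 XOR a0 = 54
byte 9: 16 XOR 36 = 20
byte 10: d0 XOR ff = 2f
byte 11: ff XOR df = 20

68 65 6c 6c 6f 20 47 45 54 20 2f 20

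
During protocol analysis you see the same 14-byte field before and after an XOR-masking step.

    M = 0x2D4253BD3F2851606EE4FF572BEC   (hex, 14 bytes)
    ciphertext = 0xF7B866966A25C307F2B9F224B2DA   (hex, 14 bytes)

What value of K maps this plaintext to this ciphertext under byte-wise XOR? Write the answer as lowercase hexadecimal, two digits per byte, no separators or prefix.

dafa352b550d92679c5d0d739936

Since ciphertext = M ⊕ K, XORing both sides with M gives K = M ⊕ ciphertext.
00101101 XOR 11110111 = 11011010
01000010 XOR 10111000 = 11111010
01010011 XOR 01100110 = 00110101
10111101 XOR 10010110 = 00101011
00111111 XOR 01101010 = 01010101
00101000 XOR 00100101 = 00001101
01010001 XOR 11000011 = 10010010
01100000 XOR 00000111 = 01100111
01101110 XOR 11110010 = 10011100
11100100 XOR 10111001 = 01011101
11111111 XOR 11110010 = 00001101
01010111 XOR 00100100 = 01110011
00101011 XOR 10110010 = 10011001
11101100 XOR 11011010 = 00110110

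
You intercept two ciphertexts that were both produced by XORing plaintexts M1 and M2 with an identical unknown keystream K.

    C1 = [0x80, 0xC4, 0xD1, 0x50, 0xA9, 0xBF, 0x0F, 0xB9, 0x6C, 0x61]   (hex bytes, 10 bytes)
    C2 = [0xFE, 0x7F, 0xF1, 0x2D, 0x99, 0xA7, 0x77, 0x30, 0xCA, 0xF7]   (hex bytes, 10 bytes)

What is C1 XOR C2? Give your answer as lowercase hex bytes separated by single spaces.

7e bb 20 7d 30 18 78 89 a6 96

C1 ⊕ C2 = (M1 ⊕ K) ⊕ (M2 ⊕ K) = M1 ⊕ M2 — the shared key cancels under XOR.
byte 0: 128 XOR 254 = 126
byte 1: 196 XOR 127 = 187
byte 2: 209 XOR 241 =  32
byte 3:  80 XOR  45 = 125
byte 4: 169 XOR 153 =  48
byte 5: 191 XOR 167 =  24
byte 6:  15 XOR 119 = 120
byte 7: 185 XOR  48 = 137
byte 8: 108 XOR 202 = 166
byte 9:  97 XOR 247 = 150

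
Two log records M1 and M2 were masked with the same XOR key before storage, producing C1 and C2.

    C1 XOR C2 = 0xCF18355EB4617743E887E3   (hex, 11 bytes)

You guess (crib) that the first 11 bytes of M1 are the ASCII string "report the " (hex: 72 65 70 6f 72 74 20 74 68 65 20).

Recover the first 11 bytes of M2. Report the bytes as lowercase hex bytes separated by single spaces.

Since C1 ⊕ C2 = M1 ⊕ M2, XORing with the guessed M1 bytes yields the corresponding M2 bytes: M2 = (C1 ⊕ C2) ⊕ M1.
cf XOR 72 = bd
18 XOR 65 = 7d
35 XOR 70 = 45
5e XOR 6f = 31
b4 XOR 72 = c6
61 XOR 74 = 15
77 XOR 20 = 57
43 XOR 74 = 37
e8 XOR 68 = 80
87 XOR 65 = e2
e3 XOR 20 = c3

bd 7d 45 31 c6 15 57 37 80 e2 c3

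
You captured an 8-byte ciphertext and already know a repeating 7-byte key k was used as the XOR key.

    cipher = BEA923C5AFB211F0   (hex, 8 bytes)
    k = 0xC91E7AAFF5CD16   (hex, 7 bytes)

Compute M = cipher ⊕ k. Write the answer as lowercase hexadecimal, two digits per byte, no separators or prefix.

77b7596a5a7f0739

The 7-byte key repeats, so the effective keystream is c9 1e 7a af f5 cd 16 c9.
byte 0: 10111110 XOR 11001001 = 01110111
byte 1: 10101001 XOR 00011110 = 10110111
byte 2: 00100011 XOR 01111010 = 01011001
byte 3: 11000101 XOR 10101111 = 01101010
byte 4: 10101111 XOR 11110101 = 01011010
byte 5: 10110010 XOR 11001101 = 01111111
byte 6: 00010001 XOR 00010110 = 00000111
byte 7: 11110000 XOR 11001001 = 00111001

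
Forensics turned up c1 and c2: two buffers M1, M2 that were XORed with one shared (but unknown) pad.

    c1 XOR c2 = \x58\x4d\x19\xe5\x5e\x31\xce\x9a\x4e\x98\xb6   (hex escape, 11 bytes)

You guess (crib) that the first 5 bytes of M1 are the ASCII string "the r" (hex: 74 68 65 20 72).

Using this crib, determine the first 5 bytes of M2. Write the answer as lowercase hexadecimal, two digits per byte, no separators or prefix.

Since c1 ⊕ c2 = M1 ⊕ M2, XORing with the guessed M1 bytes yields the corresponding M2 bytes: M2 = (c1 ⊕ c2) ⊕ M1.
byte 0: 01011000 ^ 01110100 = 00101100
byte 1: 01001101 ^ 01101000 = 00100101
byte 2: 00011001 ^ 01100101 = 01111100
byte 3: 11100101 ^ 00100000 = 11000101
byte 4: 01011110 ^ 01110010 = 00101100

2c257cc52c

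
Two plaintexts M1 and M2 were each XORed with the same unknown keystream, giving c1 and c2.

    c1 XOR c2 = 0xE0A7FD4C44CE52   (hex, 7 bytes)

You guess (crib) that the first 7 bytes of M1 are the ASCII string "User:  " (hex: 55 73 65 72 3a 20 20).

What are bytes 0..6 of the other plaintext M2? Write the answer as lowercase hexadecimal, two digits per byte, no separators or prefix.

b5d4983e7eee72

Since c1 ⊕ c2 = M1 ⊕ M2, XORing with the guessed M1 bytes yields the corresponding M2 bytes: M2 = (c1 ⊕ c2) ⊕ M1.
byte 0: e0 ⊕ 55 = b5
byte 1: a7 ⊕ 73 = d4
byte 2: fd ⊕ 65 = 98
byte 3: 4c ⊕ 72 = 3e
byte 4: 44 ⊕ 3a = 7e
byte 5: ce ⊕ 20 = ee
byte 6: 52 ⊕ 20 = 72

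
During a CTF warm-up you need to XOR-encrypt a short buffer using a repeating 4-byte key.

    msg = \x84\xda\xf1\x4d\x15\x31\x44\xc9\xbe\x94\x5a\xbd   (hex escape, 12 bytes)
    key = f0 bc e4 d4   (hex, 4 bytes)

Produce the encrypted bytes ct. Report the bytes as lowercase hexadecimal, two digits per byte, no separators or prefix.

74661599e58da01d4e28be69

The 4-byte key repeats, so the effective keystream is f0 bc e4 d4 f0 bc e4 d4 f0 bc e4 d4.
byte 0: 84 XOR f0 = 74
byte 1: da XOR bc = 66
byte 2: f1 XOR e4 = 15
byte 3: 4d XOR d4 = 99
byte 4: 15 XOR f0 = e5
byte 5: 31 XOR bc = 8d
byte 6: 44 XOR e4 = a0
byte 7: c9 XOR d4 = 1d
byte 8: be XOR f0 = 4e
byte 9: 94 XOR bc = 28
byte 10: 5a XOR e4 = be
byte 11: bd XOR d4 = 69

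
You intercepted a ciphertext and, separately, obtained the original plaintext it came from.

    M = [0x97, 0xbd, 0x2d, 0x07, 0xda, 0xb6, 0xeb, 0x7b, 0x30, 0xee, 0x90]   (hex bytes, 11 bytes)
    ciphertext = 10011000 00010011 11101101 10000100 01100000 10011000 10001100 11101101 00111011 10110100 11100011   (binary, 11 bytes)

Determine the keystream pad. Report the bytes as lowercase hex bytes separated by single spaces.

Since ciphertext = M ⊕ pad, XORing both sides with M gives pad = M ⊕ ciphertext.
97 ⊕ 98 = 0f
bd ⊕ 13 = ae
2d ⊕ ed = c0
07 ⊕ 84 = 83
da ⊕ 60 = ba
b6 ⊕ 98 = 2e
eb ⊕ 8c = 67
7b ⊕ ed = 96
30 ⊕ 3b = 0b
ee ⊕ b4 = 5a
90 ⊕ e3 = 73

0f ae c0 83 ba 2e 67 96 0b 5a 73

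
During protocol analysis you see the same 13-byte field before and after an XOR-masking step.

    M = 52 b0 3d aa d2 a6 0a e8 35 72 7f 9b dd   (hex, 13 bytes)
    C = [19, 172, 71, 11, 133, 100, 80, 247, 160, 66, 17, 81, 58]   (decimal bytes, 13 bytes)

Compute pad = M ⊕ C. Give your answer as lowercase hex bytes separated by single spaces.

Since C = M ⊕ pad, XORing both sides with M gives pad = M ⊕ C.
 82 XOR  19 =  65
176 XOR 172 =  28
 61 XOR  71 = 122
170 XOR  11 = 161
210 XOR 133 =  87
166 XOR 100 = 194
 10 XOR  80 =  90
232 XOR 247 =  31
 53 XOR 160 = 149
114 XOR  66 =  48
127 XOR  17 = 110
155 XOR  81 = 202
221 XOR  58 = 231

41 1c 7a a1 57 c2 5a 1f 95 30 6e ca e7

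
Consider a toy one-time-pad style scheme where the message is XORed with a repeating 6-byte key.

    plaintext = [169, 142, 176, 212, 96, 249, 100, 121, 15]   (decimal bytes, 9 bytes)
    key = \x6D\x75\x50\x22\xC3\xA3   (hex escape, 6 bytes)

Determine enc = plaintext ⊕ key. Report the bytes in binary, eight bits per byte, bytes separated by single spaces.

11000100 11111011 11100000 11110110 10100011 01011010 00001001 00001100 01011111

The 6-byte key repeats, so the effective keystream is 6d 75 50 22 c3 a3 6d 75 50.
byte 0: a9 XOR 6d = c4
byte 1: 8e XOR 75 = fb
byte 2: b0 XOR 50 = e0
byte 3: d4 XOR 22 = f6
byte 4: 60 XOR c3 = a3
byte 5: f9 XOR a3 = 5a
byte 6: 64 XOR 6d = 09
byte 7: 79 XOR 75 = 0c
byte 8: 0f XOR 50 = 5f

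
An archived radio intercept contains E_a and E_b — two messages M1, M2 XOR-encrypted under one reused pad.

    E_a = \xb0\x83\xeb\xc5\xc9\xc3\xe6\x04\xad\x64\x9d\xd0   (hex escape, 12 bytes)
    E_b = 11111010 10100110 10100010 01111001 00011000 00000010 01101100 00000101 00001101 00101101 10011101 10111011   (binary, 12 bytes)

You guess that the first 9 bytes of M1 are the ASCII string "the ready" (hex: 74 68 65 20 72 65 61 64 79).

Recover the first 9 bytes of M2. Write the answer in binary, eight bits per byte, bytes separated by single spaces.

00111110 01001101 00101100 10011100 10100011 10100100 11101011 01100101 11011001

First, E_a ⊕ E_b = (M1 ⊕ K) ⊕ (M2 ⊕ K) = M1 ⊕ M2, so the key drops out. Then M2 = (M1 ⊕ M2) ⊕ M1 over the first 9 bytes.
byte 0: (b0 ^ fa) ^ 74 = 4a ^ 74 = 3e
byte 1: (83 ^ a6) ^ 68 = 25 ^ 68 = 4d
byte 2: (eb ^ a2) ^ 65 = 49 ^ 65 = 2c
byte 3: (c5 ^ 79) ^ 20 = bc ^ 20 = 9c
byte 4: (c9 ^ 18) ^ 72 = d1 ^ 72 = a3
byte 5: (c3 ^ 02) ^ 65 = c1 ^ 65 = a4
byte 6: (e6 ^ 6c) ^ 61 = 8a ^ 61 = eb
byte 7: (04 ^ 05) ^ 64 = 01 ^ 64 = 65
byte 8: (ad ^ 0d) ^ 79 = a0 ^ 79 = d9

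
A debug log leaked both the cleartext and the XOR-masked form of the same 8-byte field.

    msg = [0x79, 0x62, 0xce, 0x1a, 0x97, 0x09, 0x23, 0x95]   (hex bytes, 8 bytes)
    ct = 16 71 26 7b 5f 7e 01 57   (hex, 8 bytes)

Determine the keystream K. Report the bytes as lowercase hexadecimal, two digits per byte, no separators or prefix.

Since ct = msg ⊕ K, XORing both sides with msg gives K = msg ⊕ ct.
byte 0: 121 ^  22 = 111
byte 1:  98 ^ 113 =  19
byte 2: 206 ^  38 = 232
byte 3:  26 ^ 123 =  97
byte 4: 151 ^  95 = 200
byte 5:   9 ^ 126 = 119
byte 6:  35 ^   1 =  34
byte 7: 149 ^  87 = 194

6f13e861c87722c2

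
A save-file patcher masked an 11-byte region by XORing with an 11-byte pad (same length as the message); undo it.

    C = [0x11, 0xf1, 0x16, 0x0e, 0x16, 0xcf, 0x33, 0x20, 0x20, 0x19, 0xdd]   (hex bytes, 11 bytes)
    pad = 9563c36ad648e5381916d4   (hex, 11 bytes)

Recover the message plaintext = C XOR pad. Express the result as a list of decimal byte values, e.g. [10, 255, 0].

[132, 146, 213, 100, 192, 135, 214, 24, 57, 15, 9]

11 ⊕ 95 = 84
f1 ⊕ 63 = 92
16 ⊕ c3 = d5
0e ⊕ 6a = 64
16 ⊕ d6 = c0
cf ⊕ 48 = 87
33 ⊕ e5 = d6
20 ⊕ 38 = 18
20 ⊕ 19 = 39
19 ⊕ 16 = 0f
dd ⊕ d4 = 09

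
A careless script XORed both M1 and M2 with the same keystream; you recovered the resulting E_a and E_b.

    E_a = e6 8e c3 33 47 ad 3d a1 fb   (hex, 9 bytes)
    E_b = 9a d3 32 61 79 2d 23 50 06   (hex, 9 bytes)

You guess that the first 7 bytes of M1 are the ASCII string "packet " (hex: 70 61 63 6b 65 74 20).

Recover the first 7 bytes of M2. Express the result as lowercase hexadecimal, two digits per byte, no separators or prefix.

First, E_a ⊕ E_b = (M1 ⊕ K) ⊕ (M2 ⊕ K) = M1 ⊕ M2, so the key drops out. Then M2 = (M1 ⊕ M2) ⊕ M1 over the first 7 bytes.
byte 0: (e6 ⊕ 9a) ⊕ 70 = 7c ⊕ 70 = 0c
byte 1: (8e ⊕ d3) ⊕ 61 = 5d ⊕ 61 = 3c
byte 2: (c3 ⊕ 32) ⊕ 63 = f1 ⊕ 63 = 92
byte 3: (33 ⊕ 61) ⊕ 6b = 52 ⊕ 6b = 39
byte 4: (47 ⊕ 79) ⊕ 65 = 3e ⊕ 65 = 5b
byte 5: (ad ⊕ 2d) ⊕ 74 = 80 ⊕ 74 = f4
byte 6: (3d ⊕ 23) ⊕ 20 = 1e ⊕ 20 = 3e

0c3c92395bf43e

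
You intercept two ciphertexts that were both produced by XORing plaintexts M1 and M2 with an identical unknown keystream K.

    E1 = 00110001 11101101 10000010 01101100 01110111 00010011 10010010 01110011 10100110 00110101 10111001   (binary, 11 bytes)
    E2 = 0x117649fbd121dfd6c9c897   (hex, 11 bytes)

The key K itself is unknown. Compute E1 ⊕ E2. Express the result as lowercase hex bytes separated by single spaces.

20 9b cb 97 a6 32 4d a5 6f fd 2e

E1 ⊕ E2 = (M1 ⊕ K) ⊕ (M2 ⊕ K) = M1 ⊕ M2 — the shared key cancels under XOR.
byte 0: 31 xor 11 = 20
byte 1: ed xor 76 = 9b
byte 2: 82 xor 49 = cb
byte 3: 6c xor fb = 97
byte 4: 77 xor d1 = a6
byte 5: 13 xor 21 = 32
byte 6: 92 xor df = 4d
byte 7: 73 xor d6 = a5
byte 8: a6 xor c9 = 6f
byte 9: 35 xor c8 = fd
byte 10: b9 xor 97 = 2e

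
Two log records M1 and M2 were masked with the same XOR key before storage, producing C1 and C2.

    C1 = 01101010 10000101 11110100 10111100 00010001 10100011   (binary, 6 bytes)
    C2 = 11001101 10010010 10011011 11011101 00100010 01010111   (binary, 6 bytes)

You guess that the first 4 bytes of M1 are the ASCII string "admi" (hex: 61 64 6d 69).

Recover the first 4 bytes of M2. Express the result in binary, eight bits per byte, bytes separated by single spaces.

11000110 01110011 00000010 00001000

First, C1 ⊕ C2 = (M1 ⊕ K) ⊕ (M2 ⊕ K) = M1 ⊕ M2, so the key drops out. Then M2 = (M1 ⊕ M2) ⊕ M1 over the first 4 bytes.
byte 0: (6a ⊕ cd) ⊕ 61 = a7 ⊕ 61 = c6
byte 1: (85 ⊕ 92) ⊕ 64 = 17 ⊕ 64 = 73
byte 2: (f4 ⊕ 9b) ⊕ 6d = 6f ⊕ 6d = 02
byte 3: (bc ⊕ dd) ⊕ 69 = 61 ⊕ 69 = 08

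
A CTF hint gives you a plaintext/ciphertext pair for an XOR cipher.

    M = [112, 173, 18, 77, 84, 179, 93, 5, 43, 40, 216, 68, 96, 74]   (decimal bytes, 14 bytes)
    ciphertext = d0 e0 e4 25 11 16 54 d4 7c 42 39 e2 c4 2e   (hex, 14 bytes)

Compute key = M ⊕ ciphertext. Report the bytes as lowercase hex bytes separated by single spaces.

Since ciphertext = M ⊕ key, XORing both sides with M gives key = M ⊕ ciphertext.
byte 0: 112 xor 208 = 160
byte 1: 173 xor 224 =  77
byte 2:  18 xor 228 = 246
byte 3:  77 xor  37 = 104
byte 4:  84 xor  17 =  69
byte 5: 179 xor  22 = 165
byte 6:  93 xor  84 =   9
byte 7:   5 xor 212 = 209
byte 8:  43 xor 124 =  87
byte 9:  40 xor  66 = 106
byte 10: 216 xor  57 = 225
byte 11:  68 xor 226 = 166
byte 12:  96 xor 196 = 164
byte 13:  74 xor  46 = 100

a0 4d f6 68 45 a5 09 d1 57 6a e1 a6 a4 64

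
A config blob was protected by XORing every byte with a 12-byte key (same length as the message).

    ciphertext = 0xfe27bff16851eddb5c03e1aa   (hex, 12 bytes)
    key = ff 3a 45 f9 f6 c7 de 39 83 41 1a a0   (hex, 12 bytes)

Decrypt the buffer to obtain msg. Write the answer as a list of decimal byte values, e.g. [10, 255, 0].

XOR is its own inverse, so applying the key byte-wise gives the result directly.
fe ⊕ ff = 01
27 ⊕ 3a = 1d
bf ⊕ 45 = fa
f1 ⊕ f9 = 08
68 ⊕ f6 = 9e
51 ⊕ c7 = 96
ed ⊕ de = 33
db ⊕ 39 = e2
5c ⊕ 83 = df
03 ⊕ 41 = 42
e1 ⊕ 1a = fb
aa ⊕ a0 = 0a

[1, 29, 250, 8, 158, 150, 51, 226, 223, 66, 251, 10]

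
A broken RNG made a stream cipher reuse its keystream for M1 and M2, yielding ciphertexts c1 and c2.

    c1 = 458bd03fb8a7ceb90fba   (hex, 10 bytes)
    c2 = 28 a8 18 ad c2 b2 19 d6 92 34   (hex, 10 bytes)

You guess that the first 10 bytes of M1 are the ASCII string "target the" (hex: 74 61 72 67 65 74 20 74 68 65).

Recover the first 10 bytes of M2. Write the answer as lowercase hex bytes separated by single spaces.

19 42 ba f5 1f 61 f7 1b f5 eb

First, c1 ⊕ c2 = (M1 ⊕ K) ⊕ (M2 ⊕ K) = M1 ⊕ M2, so the key drops out. Then M2 = (M1 ⊕ M2) ⊕ M1 over the first 10 bytes.
byte 0: (45 XOR 28) XOR 74 = 6d XOR 74 = 19
byte 1: (8b XOR a8) XOR 61 = 23 XOR 61 = 42
byte 2: (d0 XOR 18) XOR 72 = c8 XOR 72 = ba
byte 3: (3f XOR ad) XOR 67 = 92 XOR 67 = f5
byte 4: (b8 XOR c2) XOR 65 = 7a XOR 65 = 1f
byte 5: (a7 XOR b2) XOR 74 = 15 XOR 74 = 61
byte 6: (ce XOR 19) XOR 20 = d7 XOR 20 = f7
byte 7: (b9 XOR d6) XOR 74 = 6f XOR 74 = 1b
byte 8: (0f XOR 92) XOR 68 = 9d XOR 68 = f5
byte 9: (ba XOR 34) XOR 65 = 8e XOR 65 = eb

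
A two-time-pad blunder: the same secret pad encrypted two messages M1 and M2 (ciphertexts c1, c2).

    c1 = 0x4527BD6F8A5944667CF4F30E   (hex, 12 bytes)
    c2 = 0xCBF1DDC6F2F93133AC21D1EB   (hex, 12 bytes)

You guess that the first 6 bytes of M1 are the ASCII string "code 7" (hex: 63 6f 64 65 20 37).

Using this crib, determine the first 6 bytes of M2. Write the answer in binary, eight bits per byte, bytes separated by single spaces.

First, c1 ⊕ c2 = (M1 ⊕ K) ⊕ (M2 ⊕ K) = M1 ⊕ M2, so the key drops out. Then M2 = (M1 ⊕ M2) ⊕ M1 over the first 6 bytes.
byte 0: (45 ^ cb) ^ 63 = 8e ^ 63 = ed
byte 1: (27 ^ f1) ^ 6f = d6 ^ 6f = b9
byte 2: (bd ^ dd) ^ 64 = 60 ^ 64 = 04
byte 3: (6f ^ c6) ^ 65 = a9 ^ 65 = cc
byte 4: (8a ^ f2) ^ 20 = 78 ^ 20 = 58
byte 5: (59 ^ f9) ^ 37 = a0 ^ 37 = 97

11101101 10111001 00000100 11001100 01011000 10010111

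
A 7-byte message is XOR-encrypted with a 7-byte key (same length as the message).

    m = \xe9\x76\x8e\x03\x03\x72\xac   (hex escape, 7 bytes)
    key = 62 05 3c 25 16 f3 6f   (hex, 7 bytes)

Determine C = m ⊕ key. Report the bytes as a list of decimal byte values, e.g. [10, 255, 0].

[139, 115, 178, 38, 21, 129, 195]

XOR is its own inverse, so applying the key byte-wise gives the result directly.
11101001 XOR 01100010 = 10001011
01110110 XOR 00000101 = 01110011
10001110 XOR 00111100 = 10110010
00000011 XOR 00100101 = 00100110
00000011 XOR 00010110 = 00010101
01110010 XOR 11110011 = 10000001
10101100 XOR 01101111 = 11000011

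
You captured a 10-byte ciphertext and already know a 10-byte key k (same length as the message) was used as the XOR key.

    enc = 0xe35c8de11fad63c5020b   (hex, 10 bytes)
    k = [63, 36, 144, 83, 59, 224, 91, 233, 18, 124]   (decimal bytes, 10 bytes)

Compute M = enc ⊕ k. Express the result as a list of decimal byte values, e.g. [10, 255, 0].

XOR is its own inverse, so applying the key byte-wise gives the result directly.
11100011 XOR 00111111 = 11011100
01011100 XOR 00100100 = 01111000
10001101 XOR 10010000 = 00011101
11100001 XOR 01010011 = 10110010
00011111 XOR 00111011 = 00100100
10101101 XOR 11100000 = 01001101
01100011 XOR 01011011 = 00111000
11000101 XOR 11101001 = 00101100
00000010 XOR 00010010 = 00010000
00001011 XOR 01111100 = 01110111

[220, 120, 29, 178, 36, 77, 56, 44, 16, 119]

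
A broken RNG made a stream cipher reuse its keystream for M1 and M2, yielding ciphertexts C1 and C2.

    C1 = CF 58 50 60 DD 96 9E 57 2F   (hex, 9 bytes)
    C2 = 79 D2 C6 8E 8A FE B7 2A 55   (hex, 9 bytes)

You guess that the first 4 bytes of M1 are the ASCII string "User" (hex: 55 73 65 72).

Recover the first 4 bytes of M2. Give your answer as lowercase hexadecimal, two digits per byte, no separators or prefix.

e3f9f39c

First, C1 ⊕ C2 = (M1 ⊕ K) ⊕ (M2 ⊕ K) = M1 ⊕ M2, so the key drops out. Then M2 = (M1 ⊕ M2) ⊕ M1 over the first 4 bytes.
byte 0: (cf xor 79) xor 55 = b6 xor 55 = e3
byte 1: (58 xor d2) xor 73 = 8a xor 73 = f9
byte 2: (50 xor c6) xor 65 = 96 xor 65 = f3
byte 3: (60 xor 8e) xor 72 = ee xor 72 = 9c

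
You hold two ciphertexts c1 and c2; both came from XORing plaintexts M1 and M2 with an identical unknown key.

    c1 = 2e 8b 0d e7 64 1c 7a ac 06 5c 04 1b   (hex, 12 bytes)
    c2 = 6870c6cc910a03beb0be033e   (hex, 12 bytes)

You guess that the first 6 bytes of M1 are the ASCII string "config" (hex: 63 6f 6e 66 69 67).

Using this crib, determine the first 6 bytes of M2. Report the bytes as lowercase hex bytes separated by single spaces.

First, c1 ⊕ c2 = (M1 ⊕ K) ⊕ (M2 ⊕ K) = M1 ⊕ M2, so the key drops out. Then M2 = (M1 ⊕ M2) ⊕ M1 over the first 6 bytes.
byte 0: (2e XOR 68) XOR 63 = 46 XOR 63 = 25
byte 1: (8b XOR 70) XOR 6f = fb XOR 6f = 94
byte 2: (0d XOR c6) XOR 6e = cb XOR 6e = a5
byte 3: (e7 XOR cc) XOR 66 = 2b XOR 66 = 4d
byte 4: (64 XOR 91) XOR 69 = f5 XOR 69 = 9c
byte 5: (1c XOR 0a) XOR 67 = 16 XOR 67 = 71

25 94 a5 4d 9c 71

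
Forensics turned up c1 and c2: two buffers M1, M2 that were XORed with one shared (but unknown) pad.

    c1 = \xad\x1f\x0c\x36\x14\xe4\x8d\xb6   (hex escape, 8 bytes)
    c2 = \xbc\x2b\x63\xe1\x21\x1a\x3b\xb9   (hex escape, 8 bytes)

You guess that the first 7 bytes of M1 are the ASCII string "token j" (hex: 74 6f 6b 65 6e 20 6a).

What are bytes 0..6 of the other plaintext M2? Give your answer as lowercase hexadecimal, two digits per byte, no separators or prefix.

First, c1 ⊕ c2 = (M1 ⊕ K) ⊕ (M2 ⊕ K) = M1 ⊕ M2, so the key drops out. Then M2 = (M1 ⊕ M2) ⊕ M1 over the first 7 bytes.
byte 0: (ad XOR bc) XOR 74 = 11 XOR 74 = 65
byte 1: (1f XOR 2b) XOR 6f = 34 XOR 6f = 5b
byte 2: (0c XOR 63) XOR 6b = 6f XOR 6b = 04
byte 3: (36 XOR e1) XOR 65 = d7 XOR 65 = b2
byte 4: (14 XOR 21) XOR 6e = 35 XOR 6e = 5b
byte 5: (e4 XOR 1a) XOR 20 = fe XOR 20 = de
byte 6: (8d XOR 3b) XOR 6a = b6 XOR 6a = dc

655b04b25bdedc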